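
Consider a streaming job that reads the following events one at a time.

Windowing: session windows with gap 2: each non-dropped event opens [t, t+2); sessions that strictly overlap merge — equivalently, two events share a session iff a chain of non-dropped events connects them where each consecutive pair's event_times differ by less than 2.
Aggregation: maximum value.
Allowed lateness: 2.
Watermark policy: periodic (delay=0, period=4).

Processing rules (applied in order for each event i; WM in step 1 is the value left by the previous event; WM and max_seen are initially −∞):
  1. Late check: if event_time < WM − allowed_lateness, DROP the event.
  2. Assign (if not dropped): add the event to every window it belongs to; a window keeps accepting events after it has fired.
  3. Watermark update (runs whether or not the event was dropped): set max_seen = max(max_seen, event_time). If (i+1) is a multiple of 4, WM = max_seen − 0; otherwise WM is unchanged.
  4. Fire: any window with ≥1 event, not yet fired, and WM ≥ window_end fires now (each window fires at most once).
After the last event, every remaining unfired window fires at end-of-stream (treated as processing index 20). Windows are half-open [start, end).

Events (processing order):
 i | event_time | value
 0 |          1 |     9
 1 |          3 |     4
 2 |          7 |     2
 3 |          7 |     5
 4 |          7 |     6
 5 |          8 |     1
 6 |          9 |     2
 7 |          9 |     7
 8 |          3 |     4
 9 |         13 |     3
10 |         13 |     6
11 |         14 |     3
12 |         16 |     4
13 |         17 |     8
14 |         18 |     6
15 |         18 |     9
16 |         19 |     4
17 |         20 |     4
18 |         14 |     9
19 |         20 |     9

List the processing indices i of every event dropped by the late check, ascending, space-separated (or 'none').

8 18

i=0 t=1 v=9: → [1,3); WM=−∞
i=1 t=3 v=4: → [3,5); WM=−∞
i=2 t=7 v=2: → [7,9); WM=−∞
i=3 t=7 v=5: → [7,9); WM=7
i=4 t=7 v=6: → [7,9); WM=7
i=5 t=8 v=1: → [7,10); WM=7
i=6 t=9 v=2: → [7,11); WM=7
i=7 t=9 v=7: → [7,11); WM=9
i=8 t=3 v=4: DROP (t<9-2); WM=9
i=9 t=13 v=3: → [13,15); WM=9
i=10 t=13 v=6: → [13,15); WM=9
i=11 t=14 v=3: → [13,16); WM=14
i=12 t=16 v=4: → [16,18); WM=14
i=13 t=17 v=8: → [16,19); WM=14
i=14 t=18 v=6: → [16,20); WM=14
i=15 t=18 v=9: → [16,20); WM=18
i=16 t=19 v=4: → [16,21); WM=18
i=17 t=20 v=4: → [16,22); WM=18
i=18 t=14 v=9: DROP (t<18-2); WM=18
i=19 t=20 v=9: → [16,22); WM=20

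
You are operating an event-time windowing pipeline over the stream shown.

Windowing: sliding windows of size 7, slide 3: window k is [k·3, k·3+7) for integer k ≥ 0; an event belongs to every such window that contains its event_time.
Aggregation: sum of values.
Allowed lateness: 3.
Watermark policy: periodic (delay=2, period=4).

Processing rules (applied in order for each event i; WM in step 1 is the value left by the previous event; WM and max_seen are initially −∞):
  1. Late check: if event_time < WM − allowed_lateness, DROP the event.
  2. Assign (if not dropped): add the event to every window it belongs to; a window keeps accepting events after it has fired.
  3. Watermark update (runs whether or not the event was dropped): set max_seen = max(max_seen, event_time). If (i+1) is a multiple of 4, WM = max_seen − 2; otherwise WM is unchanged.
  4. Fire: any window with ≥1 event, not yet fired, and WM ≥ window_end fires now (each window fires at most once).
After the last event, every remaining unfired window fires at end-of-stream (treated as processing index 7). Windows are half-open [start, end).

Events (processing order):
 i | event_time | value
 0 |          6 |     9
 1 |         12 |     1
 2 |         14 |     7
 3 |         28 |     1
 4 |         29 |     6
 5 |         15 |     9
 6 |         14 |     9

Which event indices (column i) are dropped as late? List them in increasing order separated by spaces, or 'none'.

i=0 t=6 v=9: → [6,13),[3,10),[0,7); WM=−∞
i=1 t=12 v=1: → [12,19),[9,16),[6,13); WM=−∞
i=2 t=14 v=7: → [12,19),[9,16); WM=−∞
i=3 t=28 v=1: → [27,34),[24,31); WM=26; [0,7) fires=9 [3,10) fires=9 [6,13) fires=10 [9,16) fires=8 [12,19) fires=8
i=4 t=29 v=6: → [27,34),[24,31); WM=26
i=5 t=15 v=9: DROP (t<26-3); WM=26
i=6 t=14 v=9: DROP (t<26-3); WM=26

5 6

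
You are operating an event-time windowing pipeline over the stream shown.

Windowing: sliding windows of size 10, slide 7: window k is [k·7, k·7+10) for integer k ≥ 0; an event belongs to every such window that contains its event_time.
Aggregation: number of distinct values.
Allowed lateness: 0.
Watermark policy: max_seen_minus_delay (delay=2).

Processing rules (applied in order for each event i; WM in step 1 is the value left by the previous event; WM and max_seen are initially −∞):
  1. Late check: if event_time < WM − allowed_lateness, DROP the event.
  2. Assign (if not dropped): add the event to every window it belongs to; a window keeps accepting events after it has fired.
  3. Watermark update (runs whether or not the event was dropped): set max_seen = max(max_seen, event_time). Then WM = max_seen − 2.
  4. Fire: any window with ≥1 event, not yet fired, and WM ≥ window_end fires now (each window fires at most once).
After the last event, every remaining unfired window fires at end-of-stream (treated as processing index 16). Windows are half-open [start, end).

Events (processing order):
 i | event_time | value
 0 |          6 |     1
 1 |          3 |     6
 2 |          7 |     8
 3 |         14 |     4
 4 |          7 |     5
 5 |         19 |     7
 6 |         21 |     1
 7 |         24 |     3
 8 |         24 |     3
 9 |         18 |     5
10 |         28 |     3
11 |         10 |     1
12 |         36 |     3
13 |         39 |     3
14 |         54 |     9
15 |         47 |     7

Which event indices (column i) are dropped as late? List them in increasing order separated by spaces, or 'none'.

i=0 t=6 v=1: → [0,10); WM=4
i=1 t=3 v=6: DROP (t<4-0); WM=4
i=2 t=7 v=8: → [7,17),[0,10); WM=5
i=3 t=14 v=4: → [14,24),[7,17); WM=12; [0,10) fires=2
i=4 t=7 v=5: DROP (t<12-0); WM=12
i=5 t=19 v=7: → [14,24); WM=17; [7,17) fires=2
i=6 t=21 v=1: → [21,31),[14,24); WM=19
i=7 t=24 v=3: → [21,31); WM=22
i=8 t=24 v=3: → [21,31); WM=22
i=9 t=18 v=5: DROP (t<22-0); WM=22
i=10 t=28 v=3: → [28,38),[21,31); WM=26; [14,24) fires=3
i=11 t=10 v=1: DROP (t<26-0); WM=26
i=12 t=36 v=3: → [35,45),[28,38); WM=34; [21,31) fires=2
i=13 t=39 v=3: → [35,45); WM=37
i=14 t=54 v=9: → [49,59); WM=52; [28,38) fires=1 [35,45) fires=1
i=15 t=47 v=7: DROP (t<52-0); WM=52

1 4 9 11 15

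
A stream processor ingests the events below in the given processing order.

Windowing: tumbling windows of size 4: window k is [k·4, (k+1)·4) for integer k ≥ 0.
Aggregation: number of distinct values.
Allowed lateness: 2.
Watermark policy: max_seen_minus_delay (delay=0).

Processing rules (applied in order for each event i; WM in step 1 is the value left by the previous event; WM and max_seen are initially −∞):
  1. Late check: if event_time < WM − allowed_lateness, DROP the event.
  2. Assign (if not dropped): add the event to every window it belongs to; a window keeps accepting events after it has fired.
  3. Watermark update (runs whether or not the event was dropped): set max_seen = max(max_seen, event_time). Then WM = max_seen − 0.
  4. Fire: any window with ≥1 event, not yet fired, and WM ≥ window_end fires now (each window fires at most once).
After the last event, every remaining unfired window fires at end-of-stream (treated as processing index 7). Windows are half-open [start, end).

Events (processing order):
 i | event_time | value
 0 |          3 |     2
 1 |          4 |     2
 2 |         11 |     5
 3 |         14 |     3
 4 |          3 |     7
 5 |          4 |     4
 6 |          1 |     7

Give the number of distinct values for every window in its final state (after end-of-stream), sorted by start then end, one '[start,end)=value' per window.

[0,4)=1 [4,8)=1 [8,12)=1 [12,16)=1

i=0 t=3 v=2: → [0,4); WM=3
i=1 t=4 v=2: → [4,8); WM=4; [0,4) fires=1
i=2 t=11 v=5: → [8,12); WM=11; [4,8) fires=1
i=3 t=14 v=3: → [12,16); WM=14; [8,12) fires=1
i=4 t=3 v=7: DROP (t<14-2); WM=14
i=5 t=4 v=4: DROP (t<14-2); WM=14
i=6 t=1 v=7: DROP (t<14-2); WM=14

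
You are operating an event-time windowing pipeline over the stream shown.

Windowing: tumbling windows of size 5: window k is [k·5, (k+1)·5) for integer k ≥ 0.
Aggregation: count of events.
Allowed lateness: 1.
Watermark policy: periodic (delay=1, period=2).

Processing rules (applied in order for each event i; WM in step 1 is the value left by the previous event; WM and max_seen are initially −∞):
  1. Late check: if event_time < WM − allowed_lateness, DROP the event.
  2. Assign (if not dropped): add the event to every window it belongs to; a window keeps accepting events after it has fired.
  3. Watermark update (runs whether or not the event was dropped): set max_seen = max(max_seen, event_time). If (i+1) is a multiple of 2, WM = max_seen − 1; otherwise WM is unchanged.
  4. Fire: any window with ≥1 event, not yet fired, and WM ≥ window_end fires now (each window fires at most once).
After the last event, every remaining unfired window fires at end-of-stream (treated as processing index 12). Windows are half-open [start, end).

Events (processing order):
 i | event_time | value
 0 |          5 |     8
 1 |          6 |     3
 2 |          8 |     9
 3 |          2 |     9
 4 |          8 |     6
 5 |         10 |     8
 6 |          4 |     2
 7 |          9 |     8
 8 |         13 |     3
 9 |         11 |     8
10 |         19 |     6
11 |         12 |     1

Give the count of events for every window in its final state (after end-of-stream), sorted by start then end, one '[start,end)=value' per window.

[5,10)=5 [10,15)=4 [15,20)=1

i=0 t=5 v=8: → [5,10); WM=−∞
i=1 t=6 v=3: → [5,10); WM=5
i=2 t=8 v=9: → [5,10); WM=5
i=3 t=2 v=9: DROP (t<5-1); WM=7
i=4 t=8 v=6: → [5,10); WM=7
i=5 t=10 v=8: → [10,15); WM=9
i=6 t=4 v=2: DROP (t<9-1); WM=9
i=7 t=9 v=8: → [5,10); WM=9
i=8 t=13 v=3: → [10,15); WM=9
i=9 t=11 v=8: → [10,15); WM=12; [5,10) fires=5
i=10 t=19 v=6: → [15,20); WM=12
i=11 t=12 v=1: → [10,15); WM=18; [10,15) fires=4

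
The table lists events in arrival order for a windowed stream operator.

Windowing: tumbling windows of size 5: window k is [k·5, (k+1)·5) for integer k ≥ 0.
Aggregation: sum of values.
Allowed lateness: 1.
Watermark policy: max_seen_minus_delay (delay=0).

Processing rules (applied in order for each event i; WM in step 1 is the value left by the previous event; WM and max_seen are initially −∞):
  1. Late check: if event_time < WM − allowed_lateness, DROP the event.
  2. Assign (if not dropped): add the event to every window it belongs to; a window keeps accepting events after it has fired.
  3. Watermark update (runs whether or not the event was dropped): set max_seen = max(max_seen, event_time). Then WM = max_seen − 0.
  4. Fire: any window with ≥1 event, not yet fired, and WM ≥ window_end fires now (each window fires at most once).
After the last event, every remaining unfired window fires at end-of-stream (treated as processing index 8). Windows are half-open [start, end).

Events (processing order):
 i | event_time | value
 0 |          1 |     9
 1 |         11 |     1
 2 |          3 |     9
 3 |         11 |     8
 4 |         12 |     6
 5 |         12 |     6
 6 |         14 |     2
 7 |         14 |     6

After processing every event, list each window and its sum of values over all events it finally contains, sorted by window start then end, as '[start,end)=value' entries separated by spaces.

[0,5)=9 [10,15)=29

i=0 t=1 v=9: → [0,5); WM=1
i=1 t=11 v=1: → [10,15); WM=11; [0,5) fires=9
i=2 t=3 v=9: DROP (t<11-1); WM=11
i=3 t=11 v=8: → [10,15); WM=11
i=4 t=12 v=6: → [10,15); WM=12
i=5 t=12 v=6: → [10,15); WM=12
i=6 t=14 v=2: → [10,15); WM=14
i=7 t=14 v=6: → [10,15); WM=14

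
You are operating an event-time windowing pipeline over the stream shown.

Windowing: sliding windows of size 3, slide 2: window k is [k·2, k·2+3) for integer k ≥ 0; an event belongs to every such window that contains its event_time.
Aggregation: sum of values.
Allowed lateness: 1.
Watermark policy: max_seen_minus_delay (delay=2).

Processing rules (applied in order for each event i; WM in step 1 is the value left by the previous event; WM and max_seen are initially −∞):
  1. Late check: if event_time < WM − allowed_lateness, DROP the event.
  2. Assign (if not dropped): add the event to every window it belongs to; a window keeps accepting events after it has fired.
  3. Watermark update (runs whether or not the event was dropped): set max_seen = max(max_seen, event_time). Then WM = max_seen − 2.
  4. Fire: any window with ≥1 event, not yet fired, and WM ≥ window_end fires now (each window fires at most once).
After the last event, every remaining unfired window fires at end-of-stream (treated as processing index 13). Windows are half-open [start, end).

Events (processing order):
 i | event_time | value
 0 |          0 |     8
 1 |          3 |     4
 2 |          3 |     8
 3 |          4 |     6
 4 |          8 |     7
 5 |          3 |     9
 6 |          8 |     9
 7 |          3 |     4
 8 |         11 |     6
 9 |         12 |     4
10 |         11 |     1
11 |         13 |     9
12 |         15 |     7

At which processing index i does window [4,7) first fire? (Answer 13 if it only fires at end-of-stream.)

i=0 t=0 v=8: → [0,3); WM=-2
i=1 t=3 v=4: → [2,5); WM=1
i=2 t=3 v=8: → [2,5); WM=1
i=3 t=4 v=6: → [4,7),[2,5); WM=2
i=4 t=8 v=7: → [8,11),[6,9); WM=6; [0,3) fires=8 [2,5) fires=18
i=5 t=3 v=9: DROP (t<6-1); WM=6
i=6 t=8 v=9: → [8,11),[6,9); WM=6
i=7 t=3 v=4: DROP (t<6-1); WM=6
i=8 t=11 v=6: → [10,13); WM=9; [4,7) fires=6 [6,9) fires=16
i=9 t=12 v=4: → [12,15),[10,13); WM=10
i=10 t=11 v=1: → [10,13); WM=10
i=11 t=13 v=9: → [12,15); WM=11; [8,11) fires=16
i=12 t=15 v=7: → [14,17); WM=13; [10,13) fires=11

8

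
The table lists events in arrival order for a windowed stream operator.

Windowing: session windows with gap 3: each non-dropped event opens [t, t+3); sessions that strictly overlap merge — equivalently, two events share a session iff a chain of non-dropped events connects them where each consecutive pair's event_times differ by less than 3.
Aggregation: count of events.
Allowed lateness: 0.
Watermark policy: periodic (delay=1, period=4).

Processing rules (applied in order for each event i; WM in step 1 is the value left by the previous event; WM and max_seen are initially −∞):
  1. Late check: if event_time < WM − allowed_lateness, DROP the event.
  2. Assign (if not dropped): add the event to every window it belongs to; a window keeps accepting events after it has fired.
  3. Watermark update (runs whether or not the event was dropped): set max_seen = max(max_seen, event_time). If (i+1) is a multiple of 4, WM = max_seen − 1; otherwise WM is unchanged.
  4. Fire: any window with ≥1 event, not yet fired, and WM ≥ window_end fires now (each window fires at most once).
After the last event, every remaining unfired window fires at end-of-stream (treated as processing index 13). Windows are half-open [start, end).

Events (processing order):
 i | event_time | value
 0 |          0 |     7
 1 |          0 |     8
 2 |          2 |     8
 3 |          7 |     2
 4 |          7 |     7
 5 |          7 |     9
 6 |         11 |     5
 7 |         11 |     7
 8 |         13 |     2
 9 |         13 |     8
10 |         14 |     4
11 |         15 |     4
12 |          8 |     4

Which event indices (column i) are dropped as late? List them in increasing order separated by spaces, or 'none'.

i=0 t=0 v=7: → [0,3); WM=−∞
i=1 t=0 v=8: → [0,3); WM=−∞
i=2 t=2 v=8: → [0,5); WM=−∞
i=3 t=7 v=2: → [7,10); WM=6
i=4 t=7 v=7: → [7,10); WM=6
i=5 t=7 v=9: → [7,10); WM=6
i=6 t=11 v=5: → [11,14); WM=6
i=7 t=11 v=7: → [11,14); WM=10
i=8 t=13 v=2: → [11,16); WM=10
i=9 t=13 v=8: → [11,16); WM=10
i=10 t=14 v=4: → [11,17); WM=10
i=11 t=15 v=4: → [11,18); WM=14
i=12 t=8 v=4: DROP (t<14-0); WM=14

12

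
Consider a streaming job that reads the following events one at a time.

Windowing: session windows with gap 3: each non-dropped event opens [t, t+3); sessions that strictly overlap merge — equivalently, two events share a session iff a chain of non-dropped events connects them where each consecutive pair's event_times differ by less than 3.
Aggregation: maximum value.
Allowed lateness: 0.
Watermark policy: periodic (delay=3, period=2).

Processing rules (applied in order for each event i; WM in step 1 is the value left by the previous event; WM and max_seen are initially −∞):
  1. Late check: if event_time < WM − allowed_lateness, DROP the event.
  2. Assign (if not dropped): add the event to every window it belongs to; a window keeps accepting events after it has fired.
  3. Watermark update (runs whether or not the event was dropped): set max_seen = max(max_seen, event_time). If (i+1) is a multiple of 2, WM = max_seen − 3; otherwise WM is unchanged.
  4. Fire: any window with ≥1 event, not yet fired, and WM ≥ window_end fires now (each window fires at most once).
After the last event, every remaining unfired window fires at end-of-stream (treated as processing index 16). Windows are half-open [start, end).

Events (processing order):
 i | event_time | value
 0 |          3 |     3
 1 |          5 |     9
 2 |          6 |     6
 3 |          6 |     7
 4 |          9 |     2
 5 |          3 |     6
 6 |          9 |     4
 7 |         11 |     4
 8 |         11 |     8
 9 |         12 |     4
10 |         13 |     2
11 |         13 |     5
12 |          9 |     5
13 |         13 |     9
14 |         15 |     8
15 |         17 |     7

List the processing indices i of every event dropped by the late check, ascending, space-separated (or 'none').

i=0 t=3 v=3: → [3,6); WM=−∞
i=1 t=5 v=9: → [3,8); WM=2
i=2 t=6 v=6: → [3,9); WM=2
i=3 t=6 v=7: → [3,9); WM=3
i=4 t=9 v=2: → [9,12); WM=3
i=5 t=3 v=6: → [3,9); WM=6
i=6 t=9 v=4: → [9,12); WM=6
i=7 t=11 v=4: → [9,14); WM=8
i=8 t=11 v=8: → [9,14); WM=8
i=9 t=12 v=4: → [9,15); WM=9
i=10 t=13 v=2: → [9,16); WM=9
i=11 t=13 v=5: → [9,16); WM=10
i=12 t=9 v=5: DROP (t<10-0); WM=10
i=13 t=13 v=9: → [9,16); WM=10
i=14 t=15 v=8: → [9,18); WM=10
i=15 t=17 v=7: → [9,20); WM=14

12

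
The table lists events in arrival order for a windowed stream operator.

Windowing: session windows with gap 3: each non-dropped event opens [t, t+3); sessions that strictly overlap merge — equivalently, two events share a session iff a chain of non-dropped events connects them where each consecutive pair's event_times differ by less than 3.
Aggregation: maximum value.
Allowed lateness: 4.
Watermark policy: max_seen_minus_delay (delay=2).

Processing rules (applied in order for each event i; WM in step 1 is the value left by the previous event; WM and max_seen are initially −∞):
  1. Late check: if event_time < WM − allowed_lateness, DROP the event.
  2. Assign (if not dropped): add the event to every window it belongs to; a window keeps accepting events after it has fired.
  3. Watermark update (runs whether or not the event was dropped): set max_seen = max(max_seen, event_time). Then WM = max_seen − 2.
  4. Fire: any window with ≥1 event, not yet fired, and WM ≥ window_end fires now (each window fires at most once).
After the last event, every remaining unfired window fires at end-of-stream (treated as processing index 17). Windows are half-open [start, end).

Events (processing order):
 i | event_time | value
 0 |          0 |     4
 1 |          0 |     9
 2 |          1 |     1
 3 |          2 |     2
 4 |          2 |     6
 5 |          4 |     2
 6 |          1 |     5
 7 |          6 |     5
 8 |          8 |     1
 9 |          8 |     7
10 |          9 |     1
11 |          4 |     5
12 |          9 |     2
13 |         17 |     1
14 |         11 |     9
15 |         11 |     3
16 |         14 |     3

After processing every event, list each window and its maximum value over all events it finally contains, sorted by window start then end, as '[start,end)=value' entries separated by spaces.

i=0 t=0 v=4: → [0,3); WM=-2
i=1 t=0 v=9: → [0,3); WM=-2
i=2 t=1 v=1: → [0,4); WM=-1
i=3 t=2 v=2: → [0,5); WM=0
i=4 t=2 v=6: → [0,5); WM=0
i=5 t=4 v=2: → [0,7); WM=2
i=6 t=1 v=5: → [0,7); WM=2
i=7 t=6 v=5: → [0,9); WM=4
i=8 t=8 v=1: → [0,11); WM=6
i=9 t=8 v=7: → [0,11); WM=6
i=10 t=9 v=1: → [0,12); WM=7
i=11 t=4 v=5: → [0,12); WM=7
i=12 t=9 v=2: → [0,12); WM=7
i=13 t=17 v=1: → [17,20); WM=15
i=14 t=11 v=9: → [0,14); WM=15
i=15 t=11 v=3: → [0,14); WM=15
i=16 t=14 v=3: → [14,17); WM=15

[0,14)=9 [14,17)=3 [17,20)=1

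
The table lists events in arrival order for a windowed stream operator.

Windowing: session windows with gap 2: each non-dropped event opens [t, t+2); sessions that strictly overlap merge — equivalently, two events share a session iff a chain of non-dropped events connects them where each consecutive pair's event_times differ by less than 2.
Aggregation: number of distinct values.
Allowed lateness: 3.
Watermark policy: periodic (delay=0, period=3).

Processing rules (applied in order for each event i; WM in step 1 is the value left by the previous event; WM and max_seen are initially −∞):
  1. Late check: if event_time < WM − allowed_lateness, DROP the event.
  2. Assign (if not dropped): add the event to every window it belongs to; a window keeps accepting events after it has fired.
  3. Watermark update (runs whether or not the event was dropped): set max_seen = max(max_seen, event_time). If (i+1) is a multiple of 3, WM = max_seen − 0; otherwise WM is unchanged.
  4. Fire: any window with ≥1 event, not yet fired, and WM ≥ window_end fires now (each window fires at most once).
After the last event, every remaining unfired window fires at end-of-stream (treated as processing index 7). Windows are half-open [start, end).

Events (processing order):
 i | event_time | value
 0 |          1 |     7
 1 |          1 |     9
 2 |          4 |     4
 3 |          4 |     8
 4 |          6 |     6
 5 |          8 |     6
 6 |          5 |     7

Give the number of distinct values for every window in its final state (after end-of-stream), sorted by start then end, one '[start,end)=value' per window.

[1,3)=2 [4,8)=4 [8,10)=1

i=0 t=1 v=7: → [1,3); WM=−∞
i=1 t=1 v=9: → [1,3); WM=−∞
i=2 t=4 v=4: → [4,6); WM=4
i=3 t=4 v=8: → [4,6); WM=4
i=4 t=6 v=6: → [6,8); WM=4
i=5 t=8 v=6: → [8,10); WM=8
i=6 t=5 v=7: → [4,8); WM=8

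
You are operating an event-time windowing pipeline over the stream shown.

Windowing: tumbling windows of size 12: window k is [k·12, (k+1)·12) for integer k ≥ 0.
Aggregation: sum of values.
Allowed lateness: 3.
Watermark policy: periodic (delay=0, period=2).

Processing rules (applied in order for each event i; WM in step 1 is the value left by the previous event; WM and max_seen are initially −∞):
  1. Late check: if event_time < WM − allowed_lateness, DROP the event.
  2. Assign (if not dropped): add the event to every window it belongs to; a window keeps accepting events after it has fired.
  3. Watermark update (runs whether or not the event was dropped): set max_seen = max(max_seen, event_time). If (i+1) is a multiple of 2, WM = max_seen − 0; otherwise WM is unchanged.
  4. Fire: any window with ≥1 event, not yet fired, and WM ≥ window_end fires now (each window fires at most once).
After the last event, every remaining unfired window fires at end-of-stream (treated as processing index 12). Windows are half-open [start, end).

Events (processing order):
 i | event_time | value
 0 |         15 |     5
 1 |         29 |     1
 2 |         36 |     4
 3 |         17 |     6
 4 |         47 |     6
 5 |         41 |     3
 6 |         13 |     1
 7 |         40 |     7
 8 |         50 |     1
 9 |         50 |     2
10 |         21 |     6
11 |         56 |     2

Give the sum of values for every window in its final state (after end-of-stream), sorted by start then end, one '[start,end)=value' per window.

[12,24)=5 [24,36)=1 [36,48)=13 [48,60)=5

i=0 t=15 v=5: → [12,24); WM=−∞
i=1 t=29 v=1: → [24,36); WM=29; [12,24) fires=5
i=2 t=36 v=4: → [36,48); WM=29
i=3 t=17 v=6: DROP (t<29-3); WM=36; [24,36) fires=1
i=4 t=47 v=6: → [36,48); WM=36
i=5 t=41 v=3: → [36,48); WM=47
i=6 t=13 v=1: DROP (t<47-3); WM=47
i=7 t=40 v=7: DROP (t<47-3); WM=47
i=8 t=50 v=1: → [48,60); WM=47
i=9 t=50 v=2: → [48,60); WM=50; [36,48) fires=13
i=10 t=21 v=6: DROP (t<50-3); WM=50
i=11 t=56 v=2: → [48,60); WM=56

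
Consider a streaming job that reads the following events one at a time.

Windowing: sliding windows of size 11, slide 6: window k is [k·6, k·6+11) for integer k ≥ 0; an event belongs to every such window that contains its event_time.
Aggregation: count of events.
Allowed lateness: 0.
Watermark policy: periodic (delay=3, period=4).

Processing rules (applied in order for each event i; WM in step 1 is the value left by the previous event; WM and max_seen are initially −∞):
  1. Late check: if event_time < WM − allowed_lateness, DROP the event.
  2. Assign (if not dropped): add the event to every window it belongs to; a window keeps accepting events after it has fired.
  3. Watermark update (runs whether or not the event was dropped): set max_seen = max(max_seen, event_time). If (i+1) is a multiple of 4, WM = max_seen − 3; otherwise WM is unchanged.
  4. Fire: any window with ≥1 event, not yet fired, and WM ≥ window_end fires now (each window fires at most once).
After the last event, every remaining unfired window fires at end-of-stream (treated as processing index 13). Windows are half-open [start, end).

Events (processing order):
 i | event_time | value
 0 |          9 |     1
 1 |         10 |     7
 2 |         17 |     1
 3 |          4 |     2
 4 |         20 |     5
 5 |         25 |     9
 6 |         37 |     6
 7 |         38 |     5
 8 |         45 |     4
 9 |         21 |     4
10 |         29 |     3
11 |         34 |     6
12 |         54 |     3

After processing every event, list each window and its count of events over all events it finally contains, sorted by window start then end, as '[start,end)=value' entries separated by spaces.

[0,11)=3 [6,17)=2 [12,23)=2 [18,29)=2 [24,35)=1 [30,41)=2 [36,47)=3 [42,53)=1 [48,59)=1 [54,65)=1

i=0 t=9 v=1: → [6,17),[0,11); WM=−∞
i=1 t=10 v=7: → [6,17),[0,11); WM=−∞
i=2 t=17 v=1: → [12,23); WM=−∞
i=3 t=4 v=2: → [0,11); WM=14; [0,11) fires=3
i=4 t=20 v=5: → [18,29),[12,23); WM=14
i=5 t=25 v=9: → [24,35),[18,29); WM=14
i=6 t=37 v=6: → [36,47),[30,41); WM=14
i=7 t=38 v=5: → [36,47),[30,41); WM=35; [6,17) fires=2 [12,23) fires=2 [18,29) fires=2 [24,35) fires=1
i=8 t=45 v=4: → [42,53),[36,47); WM=35
i=9 t=21 v=4: DROP (t<35-0); WM=35
i=10 t=29 v=3: DROP (t<35-0); WM=35
i=11 t=34 v=6: DROP (t<35-0); WM=42; [30,41) fires=2
i=12 t=54 v=3: → [54,65),[48,59); WM=42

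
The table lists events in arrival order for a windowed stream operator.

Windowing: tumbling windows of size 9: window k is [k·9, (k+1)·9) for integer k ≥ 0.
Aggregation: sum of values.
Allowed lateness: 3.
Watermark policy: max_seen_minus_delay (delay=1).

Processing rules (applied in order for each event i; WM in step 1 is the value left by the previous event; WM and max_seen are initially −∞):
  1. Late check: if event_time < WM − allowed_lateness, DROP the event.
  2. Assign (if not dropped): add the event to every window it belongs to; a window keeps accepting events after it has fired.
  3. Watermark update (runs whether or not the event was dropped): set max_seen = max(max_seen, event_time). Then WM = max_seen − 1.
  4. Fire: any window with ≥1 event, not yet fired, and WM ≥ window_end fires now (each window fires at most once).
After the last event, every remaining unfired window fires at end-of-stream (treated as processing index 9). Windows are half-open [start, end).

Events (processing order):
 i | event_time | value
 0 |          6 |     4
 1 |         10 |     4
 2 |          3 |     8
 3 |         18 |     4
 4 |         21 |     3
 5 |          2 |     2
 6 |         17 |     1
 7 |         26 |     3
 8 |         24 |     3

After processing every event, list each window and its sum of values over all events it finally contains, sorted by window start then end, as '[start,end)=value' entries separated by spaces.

[0,9)=4 [9,18)=5 [18,27)=13

i=0 t=6 v=4: → [0,9); WM=5
i=1 t=10 v=4: → [9,18); WM=9; [0,9) fires=4
i=2 t=3 v=8: DROP (t<9-3); WM=9
i=3 t=18 v=4: → [18,27); WM=17
i=4 t=21 v=3: → [18,27); WM=20; [9,18) fires=4
i=5 t=2 v=2: DROP (t<20-3); WM=20
i=6 t=17 v=1: → [9,18); WM=20
i=7 t=26 v=3: → [18,27); WM=25
i=8 t=24 v=3: → [18,27); WM=25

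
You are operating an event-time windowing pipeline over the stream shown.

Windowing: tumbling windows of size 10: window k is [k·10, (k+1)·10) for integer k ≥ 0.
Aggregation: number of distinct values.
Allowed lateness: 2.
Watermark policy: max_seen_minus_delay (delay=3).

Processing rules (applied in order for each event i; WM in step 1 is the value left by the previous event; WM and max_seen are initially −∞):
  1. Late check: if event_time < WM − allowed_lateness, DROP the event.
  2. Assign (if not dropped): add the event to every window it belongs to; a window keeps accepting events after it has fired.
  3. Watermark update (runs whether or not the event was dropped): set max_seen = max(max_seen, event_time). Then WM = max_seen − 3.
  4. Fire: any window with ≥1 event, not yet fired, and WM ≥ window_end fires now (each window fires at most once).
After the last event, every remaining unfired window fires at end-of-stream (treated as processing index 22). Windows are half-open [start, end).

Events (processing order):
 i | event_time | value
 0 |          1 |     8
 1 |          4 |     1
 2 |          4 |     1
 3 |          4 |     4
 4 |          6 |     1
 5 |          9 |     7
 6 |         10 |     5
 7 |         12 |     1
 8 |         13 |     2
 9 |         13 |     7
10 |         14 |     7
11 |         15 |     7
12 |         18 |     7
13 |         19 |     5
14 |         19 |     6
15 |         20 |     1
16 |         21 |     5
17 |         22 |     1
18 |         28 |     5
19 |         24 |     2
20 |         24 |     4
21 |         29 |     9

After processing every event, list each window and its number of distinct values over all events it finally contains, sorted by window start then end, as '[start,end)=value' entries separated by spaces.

[0,10)=4 [10,20)=5 [20,30)=5

i=0 t=1 v=8: → [0,10); WM=-2
i=1 t=4 v=1: → [0,10); WM=1
i=2 t=4 v=1: → [0,10); WM=1
i=3 t=4 v=4: → [0,10); WM=1
i=4 t=6 v=1: → [0,10); WM=3
i=5 t=9 v=7: → [0,10); WM=6
i=6 t=10 v=5: → [10,20); WM=7
i=7 t=12 v=1: → [10,20); WM=9
i=8 t=13 v=2: → [10,20); WM=10; [0,10) fires=4
i=9 t=13 v=7: → [10,20); WM=10
i=10 t=14 v=7: → [10,20); WM=11
i=11 t=15 v=7: → [10,20); WM=12
i=12 t=18 v=7: → [10,20); WM=15
i=13 t=19 v=5: → [10,20); WM=16
i=14 t=19 v=6: → [10,20); WM=16
i=15 t=20 v=1: → [20,30); WM=17
i=16 t=21 v=5: → [20,30); WM=18
i=17 t=22 v=1: → [20,30); WM=19
i=18 t=28 v=5: → [20,30); WM=25; [10,20) fires=5
i=19 t=24 v=2: → [20,30); WM=25
i=20 t=24 v=4: → [20,30); WM=25
i=21 t=29 v=9: → [20,30); WM=26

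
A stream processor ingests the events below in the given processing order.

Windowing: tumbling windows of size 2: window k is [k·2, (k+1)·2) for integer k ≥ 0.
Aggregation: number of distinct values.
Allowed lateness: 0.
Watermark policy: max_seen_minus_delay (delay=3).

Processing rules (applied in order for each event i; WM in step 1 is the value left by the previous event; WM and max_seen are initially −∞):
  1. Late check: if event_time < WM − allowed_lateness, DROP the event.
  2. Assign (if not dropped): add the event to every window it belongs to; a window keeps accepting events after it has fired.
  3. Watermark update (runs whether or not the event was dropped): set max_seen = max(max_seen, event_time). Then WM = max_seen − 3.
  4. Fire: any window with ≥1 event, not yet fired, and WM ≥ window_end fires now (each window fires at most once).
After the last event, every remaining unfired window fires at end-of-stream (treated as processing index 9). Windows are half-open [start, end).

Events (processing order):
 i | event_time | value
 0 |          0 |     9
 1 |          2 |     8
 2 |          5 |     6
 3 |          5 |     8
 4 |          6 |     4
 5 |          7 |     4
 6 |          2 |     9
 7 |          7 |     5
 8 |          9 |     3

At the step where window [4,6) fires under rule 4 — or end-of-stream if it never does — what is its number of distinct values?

i=0 t=0 v=9: → [0,2); WM=-3
i=1 t=2 v=8: → [2,4); WM=-1
i=2 t=5 v=6: → [4,6); WM=2; [0,2) fires=1
i=3 t=5 v=8: → [4,6); WM=2
i=4 t=6 v=4: → [6,8); WM=3
i=5 t=7 v=4: → [6,8); WM=4; [2,4) fires=1
i=6 t=2 v=9: DROP (t<4-0); WM=4
i=7 t=7 v=5: → [6,8); WM=4
i=8 t=9 v=3: → [8,10); WM=6; [4,6) fires=2

2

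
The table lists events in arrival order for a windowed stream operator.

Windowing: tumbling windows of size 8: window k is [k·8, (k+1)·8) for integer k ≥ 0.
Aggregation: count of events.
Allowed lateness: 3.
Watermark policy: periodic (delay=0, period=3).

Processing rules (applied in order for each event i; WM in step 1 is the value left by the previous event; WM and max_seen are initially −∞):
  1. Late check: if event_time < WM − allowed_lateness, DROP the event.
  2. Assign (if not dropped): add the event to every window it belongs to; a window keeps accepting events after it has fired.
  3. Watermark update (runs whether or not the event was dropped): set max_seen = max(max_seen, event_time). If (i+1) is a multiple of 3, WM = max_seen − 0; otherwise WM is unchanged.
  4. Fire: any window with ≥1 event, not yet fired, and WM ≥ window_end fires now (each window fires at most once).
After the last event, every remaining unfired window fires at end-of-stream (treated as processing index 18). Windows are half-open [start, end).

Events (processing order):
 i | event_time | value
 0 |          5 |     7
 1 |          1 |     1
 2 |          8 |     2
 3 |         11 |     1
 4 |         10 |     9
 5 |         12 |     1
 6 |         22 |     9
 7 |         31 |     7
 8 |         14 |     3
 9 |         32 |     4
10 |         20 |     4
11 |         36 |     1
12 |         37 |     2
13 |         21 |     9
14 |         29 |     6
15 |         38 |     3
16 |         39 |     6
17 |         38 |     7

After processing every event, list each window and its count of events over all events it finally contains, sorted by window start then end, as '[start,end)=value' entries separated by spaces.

i=0 t=5 v=7: → [0,8); WM=−∞
i=1 t=1 v=1: → [0,8); WM=−∞
i=2 t=8 v=2: → [8,16); WM=8; [0,8) fires=2
i=3 t=11 v=1: → [8,16); WM=8
i=4 t=10 v=9: → [8,16); WM=8
i=5 t=12 v=1: → [8,16); WM=12
i=6 t=22 v=9: → [16,24); WM=12
i=7 t=31 v=7: → [24,32); WM=12
i=8 t=14 v=3: → [8,16); WM=31; [8,16) fires=5 [16,24) fires=1
i=9 t=32 v=4: → [32,40); WM=31
i=10 t=20 v=4: DROP (t<31-3); WM=31
i=11 t=36 v=1: → [32,40); WM=36; [24,32) fires=1
i=12 t=37 v=2: → [32,40); WM=36
i=13 t=21 v=9: DROP (t<36-3); WM=36
i=14 t=29 v=6: DROP (t<36-3); WM=37
i=15 t=38 v=3: → [32,40); WM=37
i=16 t=39 v=6: → [32,40); WM=37
i=17 t=38 v=7: → [32,40); WM=39

[0,8)=2 [8,16)=5 [16,24)=1 [24,32)=1 [32,40)=6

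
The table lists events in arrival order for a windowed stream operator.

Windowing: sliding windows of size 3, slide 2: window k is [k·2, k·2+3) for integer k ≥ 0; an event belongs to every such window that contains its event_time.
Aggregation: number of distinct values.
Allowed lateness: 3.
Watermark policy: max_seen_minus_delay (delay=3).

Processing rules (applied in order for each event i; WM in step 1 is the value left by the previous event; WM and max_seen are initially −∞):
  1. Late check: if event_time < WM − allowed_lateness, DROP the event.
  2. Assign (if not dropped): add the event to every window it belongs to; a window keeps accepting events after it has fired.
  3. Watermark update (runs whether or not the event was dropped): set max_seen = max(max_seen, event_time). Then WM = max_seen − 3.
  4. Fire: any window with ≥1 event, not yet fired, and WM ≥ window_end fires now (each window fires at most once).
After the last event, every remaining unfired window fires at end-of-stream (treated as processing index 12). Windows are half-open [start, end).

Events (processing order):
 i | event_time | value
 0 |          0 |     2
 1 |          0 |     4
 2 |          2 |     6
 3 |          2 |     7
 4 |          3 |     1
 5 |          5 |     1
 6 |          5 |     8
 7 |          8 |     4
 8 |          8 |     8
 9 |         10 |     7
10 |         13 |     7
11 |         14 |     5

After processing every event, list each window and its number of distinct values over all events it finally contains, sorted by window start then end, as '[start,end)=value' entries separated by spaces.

i=0 t=0 v=2: → [0,3); WM=-3
i=1 t=0 v=4: → [0,3); WM=-3
i=2 t=2 v=6: → [2,5),[0,3); WM=-1
i=3 t=2 v=7: → [2,5),[0,3); WM=-1
i=4 t=3 v=1: → [2,5); WM=0
i=5 t=5 v=1: → [4,7); WM=2
i=6 t=5 v=8: → [4,7); WM=2
i=7 t=8 v=4: → [8,11),[6,9); WM=5; [0,3) fires=4 [2,5) fires=3
i=8 t=8 v=8: → [8,11),[6,9); WM=5
i=9 t=10 v=7: → [10,13),[8,11); WM=7; [4,7) fires=2
i=10 t=13 v=7: → [12,15); WM=10; [6,9) fires=2
i=11 t=14 v=5: → [14,17),[12,15); WM=11; [8,11) fires=3

[0,3)=4 [2,5)=3 [4,7)=2 [6,9)=2 [8,11)=3 [10,13)=1 [12,15)=2 [14,17)=1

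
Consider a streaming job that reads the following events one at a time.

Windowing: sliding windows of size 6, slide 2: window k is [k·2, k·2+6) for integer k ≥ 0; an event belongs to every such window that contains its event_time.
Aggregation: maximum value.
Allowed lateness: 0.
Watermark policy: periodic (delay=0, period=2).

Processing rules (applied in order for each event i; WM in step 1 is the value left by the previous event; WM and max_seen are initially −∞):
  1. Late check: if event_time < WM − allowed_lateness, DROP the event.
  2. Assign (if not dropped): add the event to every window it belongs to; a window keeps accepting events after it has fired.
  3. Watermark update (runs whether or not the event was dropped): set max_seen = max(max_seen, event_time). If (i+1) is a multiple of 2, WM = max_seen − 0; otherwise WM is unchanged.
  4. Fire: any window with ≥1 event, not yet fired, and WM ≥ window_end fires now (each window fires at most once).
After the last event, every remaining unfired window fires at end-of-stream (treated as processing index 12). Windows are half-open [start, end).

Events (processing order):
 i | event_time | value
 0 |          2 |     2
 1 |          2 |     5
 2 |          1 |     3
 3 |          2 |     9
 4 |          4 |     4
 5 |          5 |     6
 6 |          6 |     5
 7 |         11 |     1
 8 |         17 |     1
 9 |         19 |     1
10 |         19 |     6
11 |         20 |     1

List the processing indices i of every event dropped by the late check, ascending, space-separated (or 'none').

2

i=0 t=2 v=2: → [2,8),[0,6); WM=−∞
i=1 t=2 v=5: → [2,8),[0,6); WM=2
i=2 t=1 v=3: DROP (t<2-0); WM=2
i=3 t=2 v=9: → [2,8),[0,6); WM=2
i=4 t=4 v=4: → [4,10),[2,8),[0,6); WM=2
i=5 t=5 v=6: → [4,10),[2,8),[0,6); WM=5
i=6 t=6 v=5: → [6,12),[4,10),[2,8); WM=5
i=7 t=11 v=1: → [10,16),[8,14),[6,12); WM=11; [0,6) fires=9 [2,8) fires=9 [4,10) fires=6
i=8 t=17 v=1: → [16,22),[14,20),[12,18); WM=11
i=9 t=19 v=1: → [18,24),[16,22),[14,20); WM=19; [6,12) fires=5 [8,14) fires=1 [10,16) fires=1 [12,18) fires=1
i=10 t=19 v=6: → [18,24),[16,22),[14,20); WM=19
i=11 t=20 v=1: → [20,26),[18,24),[16,22); WM=20; [14,20) fires=6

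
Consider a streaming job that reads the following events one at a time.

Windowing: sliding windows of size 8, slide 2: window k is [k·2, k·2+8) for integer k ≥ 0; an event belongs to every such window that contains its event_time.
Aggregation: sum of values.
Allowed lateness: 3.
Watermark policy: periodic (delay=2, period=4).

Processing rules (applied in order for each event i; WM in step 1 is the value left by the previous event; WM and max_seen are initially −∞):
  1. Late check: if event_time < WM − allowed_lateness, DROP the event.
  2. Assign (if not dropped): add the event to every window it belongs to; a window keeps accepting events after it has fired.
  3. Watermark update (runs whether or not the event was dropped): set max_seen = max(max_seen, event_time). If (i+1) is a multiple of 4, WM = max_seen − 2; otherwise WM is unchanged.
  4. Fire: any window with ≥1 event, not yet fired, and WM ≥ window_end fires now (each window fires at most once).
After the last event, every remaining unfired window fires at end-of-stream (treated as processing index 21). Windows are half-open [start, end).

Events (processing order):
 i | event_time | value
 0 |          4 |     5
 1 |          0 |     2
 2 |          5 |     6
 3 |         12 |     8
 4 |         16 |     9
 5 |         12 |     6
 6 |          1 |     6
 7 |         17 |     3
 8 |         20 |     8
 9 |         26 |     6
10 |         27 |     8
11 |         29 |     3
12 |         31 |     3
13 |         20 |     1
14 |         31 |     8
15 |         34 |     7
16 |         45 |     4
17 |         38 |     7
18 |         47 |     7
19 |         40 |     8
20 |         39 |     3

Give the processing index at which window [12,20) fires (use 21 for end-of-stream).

i=0 t=4 v=5: → [4,12),[2,10),[0,8); WM=−∞
i=1 t=0 v=2: → [0,8); WM=−∞
i=2 t=5 v=6: → [4,12),[2,10),[0,8); WM=−∞
i=3 t=12 v=8: → [12,20),[10,18),[8,16),[6,14); WM=10; [0,8) fires=13 [2,10) fires=11
i=4 t=16 v=9: → [16,24),[14,22),[12,20),[10,18); WM=10
i=5 t=12 v=6: → [12,20),[10,18),[8,16),[6,14); WM=10
i=6 t=1 v=6: DROP (t<10-3); WM=10
i=7 t=17 v=3: → [16,24),[14,22),[12,20),[10,18); WM=15; [4,12) fires=11 [6,14) fires=14
i=8 t=20 v=8: → [20,28),[18,26),[16,24),[14,22); WM=15
i=9 t=26 v=6: → [26,34),[24,32),[22,30),[20,28); WM=15
i=10 t=27 v=8: → [26,34),[24,32),[22,30),[20,28); WM=15
i=11 t=29 v=3: → [28,36),[26,34),[24,32),[22,30); WM=27; [8,16) fires=14 [10,18) fires=26 [12,20) fires=26 [14,22) fires=20 [16,24) fires=20 [18,26) fires=8
i=12 t=31 v=3: → [30,38),[28,36),[26,34),[24,32); WM=27
i=13 t=20 v=1: DROP (t<27-3); WM=27
i=14 t=31 v=8: → [30,38),[28,36),[26,34),[24,32); WM=27
i=15 t=34 v=7: → [34,42),[32,40),[30,38),[28,36); WM=32; [20,28) fires=22 [22,30) fires=17 [24,32) fires=28
i=16 t=45 v=4: → [44,52),[42,50),[40,48),[38,46); WM=32
i=17 t=38 v=7: → [38,46),[36,44),[34,42),[32,40); WM=32
i=18 t=47 v=7: → [46,54),[44,52),[42,50),[40,48); WM=32
i=19 t=40 v=8: → [40,48),[38,46),[36,44),[34,42); WM=45; [26,34) fires=28 [28,36) fires=21 [30,38) fires=18 [32,40) fires=14 [34,42) fires=22 [36,44) fires=15
i=20 t=39 v=3: DROP (t<45-3); WM=45

11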